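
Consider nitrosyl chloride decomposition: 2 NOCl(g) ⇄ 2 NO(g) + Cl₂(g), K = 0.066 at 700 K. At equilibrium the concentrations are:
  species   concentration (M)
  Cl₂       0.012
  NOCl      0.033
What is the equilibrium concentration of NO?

At equilibrium, K = [NO]²·[Cl₂] / [NOCl]² = 0.066.
([NO])²·(0.012) / (0.033)² = 0.066
[NO]² = 0.00599 ⇒ [NO] = 0.077 M

[NO] = 0.077 M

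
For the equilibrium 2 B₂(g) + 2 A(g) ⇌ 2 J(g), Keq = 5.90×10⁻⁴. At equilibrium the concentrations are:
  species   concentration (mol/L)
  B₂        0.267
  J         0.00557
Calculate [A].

At equilibrium, Keq = [J]² / ([B₂]²·[A]²) = 5.90×10⁻⁴.
(0.00557)² / ((0.267)²·([A])²) = 5.90×10⁻⁴
[A]² = 0.738 ⇒ [A] = 0.859 mol/L

[A] = 0.859 mol/L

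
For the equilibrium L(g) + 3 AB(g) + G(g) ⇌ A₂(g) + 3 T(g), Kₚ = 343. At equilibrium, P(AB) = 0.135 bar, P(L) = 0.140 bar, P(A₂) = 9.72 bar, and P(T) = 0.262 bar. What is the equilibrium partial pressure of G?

At equilibrium, Kₚ = P(A₂)·P(T)³ / (P(L)·P(AB)³·P(G)) = 343.
(9.72)·(0.262)³ / ((0.140)·(0.135)³·(P(G))) = 343
P(G) = 1.48 bar

P(G) = 1.48 bar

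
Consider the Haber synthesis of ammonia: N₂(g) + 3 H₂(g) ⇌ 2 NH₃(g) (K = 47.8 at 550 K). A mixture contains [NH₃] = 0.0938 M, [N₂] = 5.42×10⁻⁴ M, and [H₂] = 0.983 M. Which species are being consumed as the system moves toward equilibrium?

N₂, H₂ (reactants)

Q = [NH₃]² / ([N₂]·[H₂]³) = (0.0938)² / ((5.42×10⁻⁴)·(0.983)³) = 17.1
Q = 17.1 < K = 47.8: net forward reaction.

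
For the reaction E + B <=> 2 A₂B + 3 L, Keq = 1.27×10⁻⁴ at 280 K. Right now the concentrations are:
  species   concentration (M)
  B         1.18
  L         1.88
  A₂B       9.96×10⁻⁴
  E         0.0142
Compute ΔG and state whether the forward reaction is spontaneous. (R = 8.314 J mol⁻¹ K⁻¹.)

Q = [A₂B]²·[L]³ / ([E]·[B]) = (9.96×10⁻⁴)²·(1.88)³ / ((0.0142)·(1.18)) = 3.93×10⁻⁴
ΔG = RT ln(Q/Keq) = (8.314 J mol⁻¹ K⁻¹)(280 K) × ln(3.93×10⁻⁴/1.27×10⁻⁴)
   = (2.328 kJ/mol)(1.130) = 2.63 kJ/mol
ΔG > 0, so the forward reaction is non-spontaneous (proceeds in reverse).

ΔG = 2.63 kJ/mol; the forward reaction is non-spontaneous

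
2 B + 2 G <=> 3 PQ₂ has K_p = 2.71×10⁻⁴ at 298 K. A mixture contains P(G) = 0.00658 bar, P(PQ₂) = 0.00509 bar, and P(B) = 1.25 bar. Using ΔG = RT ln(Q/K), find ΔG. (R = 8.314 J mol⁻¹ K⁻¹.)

ΔG = 4.89 kJ/mol

Q_p = P(PQ₂)³ / (P(B)²·P(G)²) = (0.00509)³ / ((1.25)²·(0.00658)²) = 0.00195
ΔG = RT ln(Q_p/K_p) = (8.314 J mol⁻¹ K⁻¹)(298 K) × ln(0.00195/2.71×10⁻⁴)
   = (2.478 kJ/mol)(1.973) = 4.89 kJ/mol
ΔG > 0, so the forward reaction is non-spontaneous (proceeds in reverse).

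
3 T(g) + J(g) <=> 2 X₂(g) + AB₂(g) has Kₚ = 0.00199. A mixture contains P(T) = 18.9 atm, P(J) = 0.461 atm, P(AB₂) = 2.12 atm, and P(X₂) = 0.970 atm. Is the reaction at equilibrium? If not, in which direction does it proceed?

Qₚ = P(X₂)²·P(AB₂) / (P(T)³·P(J)) = (0.970)²·(2.12) / ((18.9)³·(0.461)) = 6.41×10⁻⁴
Qₚ = 6.41×10⁻⁴ < Kₚ = 0.00199, so the forward reaction proceeds.

toward products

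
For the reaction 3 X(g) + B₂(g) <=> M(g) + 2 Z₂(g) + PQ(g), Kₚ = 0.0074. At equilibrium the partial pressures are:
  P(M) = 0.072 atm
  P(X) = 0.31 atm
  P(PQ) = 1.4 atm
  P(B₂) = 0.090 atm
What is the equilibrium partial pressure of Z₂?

P(Z₂) = 0.014 atm

At equilibrium, Kₚ = P(M)·P(Z₂)²·P(PQ) / (P(X)³·P(B₂)) = 0.0074.
(0.072)·(P(Z₂))²·(1.4) / ((0.31)³·(0.090)) = 0.0074
P(Z₂)² = 1.97×10⁻⁴ ⇒ P(Z₂) = 0.014 atm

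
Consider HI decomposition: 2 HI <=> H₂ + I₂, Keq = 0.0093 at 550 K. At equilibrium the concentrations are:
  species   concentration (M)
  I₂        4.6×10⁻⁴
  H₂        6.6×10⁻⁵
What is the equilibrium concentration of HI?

[HI] = 0.0018 M

At equilibrium, Keq = [H₂]·[I₂] / [HI]² = 0.0093.
(6.6×10⁻⁵)·(4.6×10⁻⁴) / ([HI])² = 0.0093
[HI]² = 3.26×10⁻⁶ ⇒ [HI] = 0.0018 M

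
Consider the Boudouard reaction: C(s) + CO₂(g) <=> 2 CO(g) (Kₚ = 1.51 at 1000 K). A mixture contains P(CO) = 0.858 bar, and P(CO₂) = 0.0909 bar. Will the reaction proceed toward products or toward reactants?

(C is a pure solid — omitted from Qₚ.)
Qₚ = P(CO)² / P(CO₂) = (0.858)² / (0.0909) = 8.10
Qₚ = 8.10 > Kₚ = 1.51, so the reverse reaction proceeds.

in the reverse direction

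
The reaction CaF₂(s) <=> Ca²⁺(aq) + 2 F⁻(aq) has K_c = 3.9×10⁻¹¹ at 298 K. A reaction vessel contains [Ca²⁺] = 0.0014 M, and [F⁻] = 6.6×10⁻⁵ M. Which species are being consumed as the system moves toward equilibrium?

CaF₂ (reactants)

(CaF₂ is a pure solid — omitted from Q_c.)
Q_c = [Ca²⁺]·[F⁻]² = (0.0014)·(6.6×10⁻⁵)² = 6.1×10⁻¹²
Q_c = 6.1×10⁻¹² < K_c = 3.9×10⁻¹¹: net forward reaction.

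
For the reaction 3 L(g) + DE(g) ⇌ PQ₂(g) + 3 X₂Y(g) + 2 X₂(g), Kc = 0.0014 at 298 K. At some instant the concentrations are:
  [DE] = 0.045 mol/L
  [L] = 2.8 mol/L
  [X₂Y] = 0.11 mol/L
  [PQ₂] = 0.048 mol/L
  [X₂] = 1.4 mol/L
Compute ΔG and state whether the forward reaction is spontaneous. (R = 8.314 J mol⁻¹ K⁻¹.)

Qc = [PQ₂]·[X₂Y]³·[X₂]² / ([L]³·[DE]) = (0.048)·(0.11)³·(1.4)² / ((2.8)³·(0.045)) = 1.27×10⁻⁴
ΔG = RT ln(Qc/Kc) = (8.314 J mol⁻¹ K⁻¹)(298 K) × ln(1.27×10⁻⁴/0.0014)
   = (2.478 kJ/mol)(-2.400) = -5.95 kJ/mol
ΔG < 0, so the forward reaction is spontaneous (proceeds forward).

ΔG = -5.95 kJ/mol; the forward reaction is spontaneous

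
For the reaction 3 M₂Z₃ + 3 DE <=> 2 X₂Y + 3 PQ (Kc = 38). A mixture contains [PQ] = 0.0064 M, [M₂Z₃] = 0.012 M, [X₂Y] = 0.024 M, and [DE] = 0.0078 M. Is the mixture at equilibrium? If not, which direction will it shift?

Qc = [X₂Y]²·[PQ]³ / ([M₂Z₃]³·[DE]³) = (0.024)²·(0.0064)³ / ((0.012)³·(0.0078)³) = 180
Qc = 180 > Kc = 38: net reverse reaction.

no; Q > K, reaction proceeds in reverse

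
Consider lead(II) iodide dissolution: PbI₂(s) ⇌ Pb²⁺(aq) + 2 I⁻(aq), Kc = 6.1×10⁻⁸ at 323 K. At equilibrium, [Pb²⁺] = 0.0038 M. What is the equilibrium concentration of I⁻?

[I⁻] = 0.0040 M

(PbI₂ is a pure solid — omitted from Kc.)
At equilibrium, Kc = [Pb²⁺]·[I⁻]² = 6.1×10⁻⁸.
(0.0038)·([I⁻])² = 6.1×10⁻⁸
[I⁻]² = 1.61×10⁻⁵ ⇒ [I⁻] = 0.0040 M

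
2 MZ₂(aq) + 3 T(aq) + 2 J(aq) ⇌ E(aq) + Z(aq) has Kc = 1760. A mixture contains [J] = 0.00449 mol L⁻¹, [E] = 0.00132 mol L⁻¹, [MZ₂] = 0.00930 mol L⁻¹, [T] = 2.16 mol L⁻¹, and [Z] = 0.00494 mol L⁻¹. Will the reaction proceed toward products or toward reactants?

forward (toward products)

Qc = [E]·[Z] / ([MZ₂]²·[T]³·[J]²) = (0.00132)·(0.00494) / ((0.00930)²·(2.16)³·(0.00449)²) = 371
Qc = 371 < Kc = 1760, so the forward reaction proceeds.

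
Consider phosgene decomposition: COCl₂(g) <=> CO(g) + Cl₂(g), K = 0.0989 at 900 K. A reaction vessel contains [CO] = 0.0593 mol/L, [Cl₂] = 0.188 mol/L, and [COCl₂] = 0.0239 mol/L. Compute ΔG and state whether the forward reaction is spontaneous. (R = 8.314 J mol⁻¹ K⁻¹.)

Q = [CO]·[Cl₂] / [COCl₂] = (0.0593)·(0.188) / (0.0239) = 0.466
ΔG = RT ln(Q/K) = (8.314 J mol⁻¹ K⁻¹)(900 K) × ln(0.466/0.0989)
   = (7.483 kJ/mol)(1.550) = 11.6 kJ/mol
ΔG > 0, so the forward reaction is non-spontaneous (proceeds in reverse).

ΔG = 11.6 kJ/mol; the forward reaction is non-spontaneous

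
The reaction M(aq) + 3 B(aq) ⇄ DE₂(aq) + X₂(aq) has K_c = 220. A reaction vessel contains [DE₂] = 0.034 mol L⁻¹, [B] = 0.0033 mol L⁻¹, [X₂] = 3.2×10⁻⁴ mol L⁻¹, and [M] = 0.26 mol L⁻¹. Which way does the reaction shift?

Q_c = [DE₂]·[X₂] / ([M]·[B]³) = (0.034)·(3.2×10⁻⁴) / ((0.26)·(0.0033)³) = 1200
Q_c = 1200 > K_c = 220, so the reverse reaction proceeds.

in the reverse direction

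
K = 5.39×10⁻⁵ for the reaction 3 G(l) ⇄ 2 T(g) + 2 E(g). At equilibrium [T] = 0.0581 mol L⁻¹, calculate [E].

(G is a pure liquid — omitted from K.)
At equilibrium, K = [T]²·[E]² = 5.39×10⁻⁵.
(0.0581)²·([E])² = 5.39×10⁻⁵
[E]² = 0.0160 ⇒ [E] = 0.126 mol L⁻¹

[E] = 0.126 mol L⁻¹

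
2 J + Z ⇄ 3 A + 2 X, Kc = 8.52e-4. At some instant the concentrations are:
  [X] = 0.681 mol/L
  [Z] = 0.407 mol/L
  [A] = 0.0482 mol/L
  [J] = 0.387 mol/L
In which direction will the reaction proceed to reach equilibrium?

neither direction; the system is at equilibrium

Qc = [A]³·[X]² / ([J]²·[Z]) = (0.0482)³·(0.681)² / ((0.387)²·(0.407)) = 8.52e-4
Qc = 8.52e-4 = Kc, so the system is already at equilibrium.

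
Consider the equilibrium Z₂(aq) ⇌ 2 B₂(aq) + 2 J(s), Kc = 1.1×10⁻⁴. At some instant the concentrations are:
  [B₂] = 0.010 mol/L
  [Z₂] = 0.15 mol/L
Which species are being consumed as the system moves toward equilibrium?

B₂, J (products)

(J is a pure solid — omitted from Qc.)
Qc = [B₂]² / [Z₂] = (0.010)² / (0.15) = 6.7×10⁻⁴
Qc = 6.7×10⁻⁴ > Kc = 1.1×10⁻⁴: net reverse reaction.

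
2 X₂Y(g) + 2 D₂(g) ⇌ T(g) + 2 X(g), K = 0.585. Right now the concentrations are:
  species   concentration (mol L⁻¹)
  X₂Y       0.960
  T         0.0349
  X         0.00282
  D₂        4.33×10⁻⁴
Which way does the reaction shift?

in the reverse direction

Q = [T]·[X]² / ([X₂Y]²·[D₂]²) = (0.0349)·(0.00282)² / ((0.960)²·(4.33×10⁻⁴)²) = 1.61
Q = 1.61 > K = 0.585, so the reverse reaction proceeds.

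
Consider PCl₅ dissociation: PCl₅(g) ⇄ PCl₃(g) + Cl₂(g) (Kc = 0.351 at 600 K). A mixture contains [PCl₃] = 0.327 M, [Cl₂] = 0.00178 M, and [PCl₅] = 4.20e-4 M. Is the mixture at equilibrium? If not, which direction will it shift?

no; Q > K, reaction proceeds in reverse

Qc = [PCl₃]·[Cl₂] / [PCl₅] = (0.327)·(0.00178) / (4.20e-4) = 1.39
Qc = 1.39 > Kc = 0.351: net reverse reaction.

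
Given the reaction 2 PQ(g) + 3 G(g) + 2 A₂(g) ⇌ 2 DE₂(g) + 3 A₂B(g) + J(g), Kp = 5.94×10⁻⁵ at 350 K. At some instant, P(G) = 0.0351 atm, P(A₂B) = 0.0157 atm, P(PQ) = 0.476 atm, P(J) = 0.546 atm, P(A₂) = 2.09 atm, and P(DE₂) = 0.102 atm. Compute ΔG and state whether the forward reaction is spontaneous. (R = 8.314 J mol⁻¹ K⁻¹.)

ΔG = 6.28 kJ/mol; the forward reaction is non-spontaneous

Qp = P(DE₂)²·P(A₂B)³·P(J) / (P(PQ)²·P(G)³·P(A₂)²) = (0.102)²·(0.0157)³·(0.546) / ((0.476)²·(0.0351)³·(2.09)²) = 5.14×10⁻⁴
ΔG = RT ln(Qp/Kp) = (8.314 J mol⁻¹ K⁻¹)(350 K) × ln(5.14×10⁻⁴/5.94×10⁻⁵)
   = (2.910 kJ/mol)(2.158) = 6.28 kJ/mol
ΔG > 0, so the forward reaction is non-spontaneous (proceeds in reverse).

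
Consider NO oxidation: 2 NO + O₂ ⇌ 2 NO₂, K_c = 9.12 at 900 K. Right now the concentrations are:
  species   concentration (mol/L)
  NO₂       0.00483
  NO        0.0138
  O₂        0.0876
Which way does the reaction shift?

Q_c = [NO₂]² / ([NO]²·[O₂]) = (0.00483)² / ((0.0138)²·(0.0876)) = 1.40
Q_c = 1.40 < K_c = 9.12, so the forward reaction proceeds.

in the forward direction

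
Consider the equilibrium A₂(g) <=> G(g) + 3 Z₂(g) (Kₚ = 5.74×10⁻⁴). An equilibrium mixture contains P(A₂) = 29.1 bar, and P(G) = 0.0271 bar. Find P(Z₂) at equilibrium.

P(Z₂) = 0.851 bar

At equilibrium, Kₚ = P(G)·P(Z₂)³ / P(A₂) = 5.74×10⁻⁴.
(0.0271)·(P(Z₂))³ / (29.1) = 5.74×10⁻⁴
P(Z₂)³ = 0.616 ⇒ P(Z₂) = 0.851 bar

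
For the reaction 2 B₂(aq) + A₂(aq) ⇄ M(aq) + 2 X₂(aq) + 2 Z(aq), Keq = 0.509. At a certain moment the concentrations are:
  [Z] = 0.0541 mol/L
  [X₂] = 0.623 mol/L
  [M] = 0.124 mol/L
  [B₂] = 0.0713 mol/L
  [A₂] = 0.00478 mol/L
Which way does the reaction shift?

Q = [M]·[X₂]²·[Z]² / ([B₂]²·[A₂]) = (0.124)·(0.623)²·(0.0541)² / ((0.0713)²·(0.00478)) = 5.80
Q = 5.80 > Keq = 0.509, so the reverse reaction proceeds.

in the reverse direction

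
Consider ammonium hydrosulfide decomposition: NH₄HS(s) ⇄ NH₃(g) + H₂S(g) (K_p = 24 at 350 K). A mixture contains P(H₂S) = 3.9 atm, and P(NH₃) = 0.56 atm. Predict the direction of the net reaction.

(NH₄HS is a pure solid — omitted from Q_p.)
Q_p = P(NH₃)·P(H₂S) = (0.56)·(3.9) = 2.2
Q_p = 2.2 < K_p = 24, so the forward reaction proceeds.

in the forward direction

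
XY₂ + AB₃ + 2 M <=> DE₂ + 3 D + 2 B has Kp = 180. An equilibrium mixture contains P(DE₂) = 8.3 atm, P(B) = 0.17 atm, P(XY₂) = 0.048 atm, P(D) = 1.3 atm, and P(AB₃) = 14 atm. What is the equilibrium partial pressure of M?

P(M) = 0.066 atm

At equilibrium, Kp = P(DE₂)·P(D)³·P(B)² / (P(XY₂)·P(AB₃)·P(M)²) = 180.
(8.3)·(1.3)³·(0.17)² / ((0.048)·(14)·(P(M))²) = 180
P(M)² = 0.00436 ⇒ P(M) = 0.066 atm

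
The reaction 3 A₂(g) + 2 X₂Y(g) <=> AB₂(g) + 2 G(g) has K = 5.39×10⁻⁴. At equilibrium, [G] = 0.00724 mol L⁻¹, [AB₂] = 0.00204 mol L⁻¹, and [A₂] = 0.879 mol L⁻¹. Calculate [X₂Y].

At equilibrium, K = [AB₂]·[G]² / ([A₂]³·[X₂Y]²) = 5.39×10⁻⁴.
(0.00204)·(0.00724)² / ((0.879)³·([X₂Y])²) = 5.39×10⁻⁴
[X₂Y]² = 2.92×10⁻⁴ ⇒ [X₂Y] = 0.0171 mol L⁻¹

[X₂Y] = 0.0171 mol L⁻¹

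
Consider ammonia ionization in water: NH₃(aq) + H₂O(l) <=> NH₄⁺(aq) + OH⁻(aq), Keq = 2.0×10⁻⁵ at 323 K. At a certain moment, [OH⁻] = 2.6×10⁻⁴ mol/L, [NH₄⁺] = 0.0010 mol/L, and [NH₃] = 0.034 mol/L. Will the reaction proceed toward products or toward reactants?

in the forward direction

(H₂O is a pure liquid — omitted from Q.)
Q = [NH₄⁺]·[OH⁻] / [NH₃] = (0.0010)·(2.6×10⁻⁴) / (0.034) = 7.6×10⁻⁶
Q = 7.6×10⁻⁶ < Keq = 2.0×10⁻⁵, so the forward reaction proceeds.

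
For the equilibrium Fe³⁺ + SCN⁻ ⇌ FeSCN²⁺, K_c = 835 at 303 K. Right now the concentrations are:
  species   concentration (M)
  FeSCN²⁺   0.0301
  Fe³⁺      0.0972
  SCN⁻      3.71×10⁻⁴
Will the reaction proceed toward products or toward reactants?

Q_c = [FeSCN²⁺] / ([Fe³⁺]·[SCN⁻]) = (0.0301) / ((0.0972)·(3.71×10⁻⁴)) = 835
Q_c = 835 = K_c, so the system is already at equilibrium.

at equilibrium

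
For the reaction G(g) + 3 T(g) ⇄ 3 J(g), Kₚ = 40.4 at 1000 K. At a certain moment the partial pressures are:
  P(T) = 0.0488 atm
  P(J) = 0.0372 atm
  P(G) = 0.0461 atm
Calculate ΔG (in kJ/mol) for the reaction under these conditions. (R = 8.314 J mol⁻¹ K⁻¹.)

Qₚ = P(J)³ / (P(G)·P(T)³) = (0.0372)³ / ((0.0461)·(0.0488)³) = 9.61
ΔG = RT ln(Qₚ/Kₚ) = (8.314 J mol⁻¹ K⁻¹)(1000 K) × ln(9.61/40.4)
   = (8.314 kJ/mol)(-1.436) = -11.9 kJ/mol
ΔG < 0, so the forward reaction is spontaneous (proceeds forward).

ΔG = -11.9 kJ/mol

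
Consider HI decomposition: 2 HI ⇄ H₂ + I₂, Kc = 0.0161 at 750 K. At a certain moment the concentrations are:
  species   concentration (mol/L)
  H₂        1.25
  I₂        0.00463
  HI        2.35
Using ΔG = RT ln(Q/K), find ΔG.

ΔG = -17.0 kJ/mol

Qc = [H₂]·[I₂] / [HI]² = (1.25)·(0.00463) / (2.35)² = 0.00105
ΔG = RT ln(Qc/Kc) = (8.314 J mol⁻¹ K⁻¹)(750 K) × ln(0.00105/0.0161)
   = (6.236 kJ/mol)(-2.730) = -17.0 kJ/mol
ΔG < 0, so the forward reaction is spontaneous (proceeds forward).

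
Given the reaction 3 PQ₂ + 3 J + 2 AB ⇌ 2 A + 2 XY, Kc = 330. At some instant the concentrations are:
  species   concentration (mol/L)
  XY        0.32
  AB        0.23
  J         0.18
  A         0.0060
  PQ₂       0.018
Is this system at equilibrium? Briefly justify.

no; Q > K, reaction proceeds in reverse

Qc = [A]²·[XY]² / ([PQ₂]³·[J]³·[AB]²) = (0.0060)²·(0.32)² / ((0.018)³·(0.18)³·(0.23)²) = 2000
Qc = 2000 > Kc = 330: net reverse reaction.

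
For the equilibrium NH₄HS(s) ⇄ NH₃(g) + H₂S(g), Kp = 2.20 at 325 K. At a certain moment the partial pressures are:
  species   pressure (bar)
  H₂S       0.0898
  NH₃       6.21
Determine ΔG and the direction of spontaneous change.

(NH₄HS is a pure solid — omitted from Qp.)
Qp = P(NH₃)·P(H₂S) = (6.21)·(0.0898) = 0.558
ΔG = RT ln(Qp/Kp) = (8.314 J mol⁻¹ K⁻¹)(325 K) × ln(0.558/2.20)
   = (2.702 kJ/mol)(-1.372) = -3.71 kJ/mol
ΔG < 0, so the forward reaction is spontaneous (proceeds forward).

ΔG = -3.71 kJ/mol; the forward reaction is spontaneous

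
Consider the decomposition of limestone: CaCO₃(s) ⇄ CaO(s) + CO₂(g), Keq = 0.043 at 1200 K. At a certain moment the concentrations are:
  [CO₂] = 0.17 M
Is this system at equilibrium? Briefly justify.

no; Q > K, reaction proceeds in reverse

(CaCO₃, CaO are pure solids — omitted from Q.)
Q = [CO₂] = 0.17
Q = 0.17 > Keq = 0.043: net reverse reaction.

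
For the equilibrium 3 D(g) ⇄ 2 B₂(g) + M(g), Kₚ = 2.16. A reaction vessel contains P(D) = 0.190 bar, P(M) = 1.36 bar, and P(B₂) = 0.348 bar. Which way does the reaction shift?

Qₚ = P(B₂)²·P(M) / P(D)³ = (0.348)²·(1.36) / (0.190)³ = 24.0
Qₚ = 24.0 > Kₚ = 2.16, so the reverse reaction proceeds.

to the left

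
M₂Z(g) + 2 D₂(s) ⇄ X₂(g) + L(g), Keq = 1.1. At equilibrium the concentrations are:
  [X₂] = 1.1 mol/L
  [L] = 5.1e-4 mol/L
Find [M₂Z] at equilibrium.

[M₂Z] = 5.1e-4 mol/L

(D₂ is a pure solid — omitted from Keq.)
At equilibrium, Keq = [X₂]·[L] / [M₂Z] = 1.1.
(1.1)·(5.1e-4) / ([M₂Z]) = 1.1
[M₂Z] = 5.10e-4 = 5.1e-4 mol/L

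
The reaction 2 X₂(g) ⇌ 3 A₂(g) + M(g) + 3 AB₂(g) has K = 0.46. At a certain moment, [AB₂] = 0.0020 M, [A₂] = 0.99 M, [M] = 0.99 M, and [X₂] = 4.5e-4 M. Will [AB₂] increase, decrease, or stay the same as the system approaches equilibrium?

Q = [A₂]³·[M]·[AB₂]³ / [X₂]² = (0.99)³·(0.99)·(0.0020)³ / (4.5e-4)² = 0.038
Q = 0.038 < K = 0.46: net forward reaction.
AB₂ is a product, so it increases.

increase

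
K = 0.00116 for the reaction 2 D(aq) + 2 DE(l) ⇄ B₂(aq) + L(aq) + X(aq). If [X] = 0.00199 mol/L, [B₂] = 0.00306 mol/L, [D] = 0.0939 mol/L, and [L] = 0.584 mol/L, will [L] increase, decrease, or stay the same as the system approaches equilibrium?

(DE is a pure liquid — omitted from Q.)
Q = [B₂]·[L]·[X] / [D]² = (0.00306)·(0.584)·(0.00199) / (0.0939)² = 4.03×10⁻⁴
Q = 4.03×10⁻⁴ < K = 0.00116: net forward reaction.
L is a product, so it increases.

increase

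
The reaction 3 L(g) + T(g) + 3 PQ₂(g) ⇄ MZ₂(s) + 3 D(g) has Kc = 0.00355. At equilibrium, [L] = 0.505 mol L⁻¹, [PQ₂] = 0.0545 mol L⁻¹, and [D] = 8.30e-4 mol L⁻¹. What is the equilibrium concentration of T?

(MZ₂ is a pure solid — omitted from Kc.)
At equilibrium, Kc = [D]³ / ([L]³·[T]·[PQ₂]³) = 0.00355.
(8.30e-4)³ / ((0.505)³·([T])·(0.0545)³) = 0.00355
[T] = 0.00773 mol L⁻¹

[T] = 0.00773 mol L⁻¹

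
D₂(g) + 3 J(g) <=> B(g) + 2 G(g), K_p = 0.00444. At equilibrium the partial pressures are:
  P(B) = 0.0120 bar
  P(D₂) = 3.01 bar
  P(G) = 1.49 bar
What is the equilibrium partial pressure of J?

At equilibrium, K_p = P(B)·P(G)² / (P(D₂)·P(J)³) = 0.00444.
(0.0120)·(1.49)² / ((3.01)·(P(J))³) = 0.00444
P(J)³ = 1.99 ⇒ P(J) = 1.26 bar

P(J) = 1.26 bar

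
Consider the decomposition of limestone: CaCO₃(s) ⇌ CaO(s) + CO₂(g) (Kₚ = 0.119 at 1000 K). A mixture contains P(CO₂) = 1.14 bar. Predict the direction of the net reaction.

reverse (toward reactants)

(CaCO₃, CaO are pure solids — omitted from Qₚ.)
Qₚ = P(CO₂) = 1.14
Qₚ = 1.14 > Kₚ = 0.119, so the reverse reaction proceeds.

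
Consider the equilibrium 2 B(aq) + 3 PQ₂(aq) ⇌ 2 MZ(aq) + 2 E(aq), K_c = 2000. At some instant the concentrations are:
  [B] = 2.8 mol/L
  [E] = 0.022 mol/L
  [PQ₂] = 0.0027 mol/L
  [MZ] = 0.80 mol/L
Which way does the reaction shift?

neither direction; the system is at equilibrium

Q_c = [MZ]²·[E]² / ([B]²·[PQ₂]³) = (0.80)²·(0.022)² / ((2.8)²·(0.0027)³) = 2000
Q_c = 2000 = K_c, so the system is already at equilibrium.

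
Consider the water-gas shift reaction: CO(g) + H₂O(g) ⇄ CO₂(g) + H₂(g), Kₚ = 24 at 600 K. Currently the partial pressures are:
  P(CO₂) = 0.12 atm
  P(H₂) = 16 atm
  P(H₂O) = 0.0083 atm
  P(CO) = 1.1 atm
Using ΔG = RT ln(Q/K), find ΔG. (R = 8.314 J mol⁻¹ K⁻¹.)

Qₚ = P(CO₂)·P(H₂) / (P(CO)·P(H₂O)) = (0.12)·(16) / ((1.1)·(0.0083)) = 210
ΔG = RT ln(Qₚ/Kₚ) = (8.314 J mol⁻¹ K⁻¹)(600 K) × ln(210/24)
   = (4.988 kJ/mol)(2.169) = 10.8 kJ/mol
ΔG > 0, so the forward reaction is non-spontaneous (proceeds in reverse).

ΔG = 10.8 kJ/mol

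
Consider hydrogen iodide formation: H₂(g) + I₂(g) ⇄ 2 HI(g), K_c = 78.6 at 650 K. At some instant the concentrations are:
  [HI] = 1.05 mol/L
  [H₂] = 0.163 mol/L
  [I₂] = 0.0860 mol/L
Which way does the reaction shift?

Q_c = [HI]² / ([H₂]·[I₂]) = (1.05)² / ((0.163)·(0.0860)) = 78.6
Q_c = 78.6 = K_c, so the system is already at equilibrium.

at equilibrium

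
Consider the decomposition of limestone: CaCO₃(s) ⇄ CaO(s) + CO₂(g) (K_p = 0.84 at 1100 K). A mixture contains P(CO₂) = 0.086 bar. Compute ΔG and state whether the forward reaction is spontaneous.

(CaCO₃, CaO are pure solids — omitted from Q_p.)
Q_p = P(CO₂) = 0.0860
ΔG = RT ln(Q_p/K_p) = (8.314 J mol⁻¹ K⁻¹)(1100 K) × ln(0.0860/0.84)
   = (9.145 kJ/mol)(-2.279) = -20.8 kJ/mol
ΔG < 0, so the forward reaction is spontaneous (proceeds forward).

ΔG = -20.8 kJ/mol; the forward reaction is spontaneous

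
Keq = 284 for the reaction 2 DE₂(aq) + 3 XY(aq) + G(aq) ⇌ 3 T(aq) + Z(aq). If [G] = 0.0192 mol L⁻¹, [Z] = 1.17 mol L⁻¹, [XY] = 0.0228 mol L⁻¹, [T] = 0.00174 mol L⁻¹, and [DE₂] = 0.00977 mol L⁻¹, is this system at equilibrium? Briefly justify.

Q = [T]³·[Z] / ([DE₂]²·[XY]³·[G]) = (0.00174)³·(1.17) / ((0.00977)²·(0.0228)³·(0.0192)) = 284
Q = 284 = Keq; the system is at equilibrium.

yes, at equilibrium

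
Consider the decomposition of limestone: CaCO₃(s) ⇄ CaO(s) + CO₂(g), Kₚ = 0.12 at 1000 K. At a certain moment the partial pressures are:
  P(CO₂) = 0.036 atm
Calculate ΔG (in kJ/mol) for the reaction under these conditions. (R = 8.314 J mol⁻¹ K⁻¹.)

ΔG = -10.0 kJ/mol

(CaCO₃, CaO are pure solids — omitted from Qₚ.)
Qₚ = P(CO₂) = 0.0360
ΔG = RT ln(Qₚ/Kₚ) = (8.314 J mol⁻¹ K⁻¹)(1000 K) × ln(0.0360/0.12)
   = (8.314 kJ/mol)(-1.204) = -10.0 kJ/mol
ΔG < 0, so the forward reaction is spontaneous (proceeds forward).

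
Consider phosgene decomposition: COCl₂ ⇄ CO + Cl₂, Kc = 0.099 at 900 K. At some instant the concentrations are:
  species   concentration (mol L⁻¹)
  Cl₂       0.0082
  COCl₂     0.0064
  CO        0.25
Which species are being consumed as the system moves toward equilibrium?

Qc = [CO]·[Cl₂] / [COCl₂] = (0.25)·(0.0082) / (0.0064) = 0.32
Qc = 0.32 > Kc = 0.099: net reverse reaction.

CO, Cl₂ (products)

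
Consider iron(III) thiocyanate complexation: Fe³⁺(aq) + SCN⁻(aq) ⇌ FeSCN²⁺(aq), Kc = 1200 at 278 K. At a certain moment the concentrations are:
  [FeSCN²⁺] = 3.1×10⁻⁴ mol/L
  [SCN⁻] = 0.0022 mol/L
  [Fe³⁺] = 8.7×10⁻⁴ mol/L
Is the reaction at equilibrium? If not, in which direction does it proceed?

Qc = [FeSCN²⁺] / ([Fe³⁺]·[SCN⁻]) = (3.1×10⁻⁴) / ((8.7×10⁻⁴)·(0.0022)) = 160
Qc = 160 < Kc = 1200, so the forward reaction proceeds.

to the right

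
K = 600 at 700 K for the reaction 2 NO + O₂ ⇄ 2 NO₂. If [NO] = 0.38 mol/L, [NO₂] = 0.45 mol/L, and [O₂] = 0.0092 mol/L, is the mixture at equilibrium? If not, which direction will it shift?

no; Q < K, reaction proceeds forward

Q = [NO₂]² / ([NO]²·[O₂]) = (0.45)² / ((0.38)²·(0.0092)) = 150
Q = 150 < K = 600: net forward reaction.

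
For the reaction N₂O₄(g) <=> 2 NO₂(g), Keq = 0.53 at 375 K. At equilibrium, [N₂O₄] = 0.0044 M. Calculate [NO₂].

At equilibrium, Keq = [NO₂]² / [N₂O₄] = 0.53.
([NO₂])² / (0.0044) = 0.53
[NO₂]² = 0.00233 ⇒ [NO₂] = 0.048 M

[NO₂] = 0.048 M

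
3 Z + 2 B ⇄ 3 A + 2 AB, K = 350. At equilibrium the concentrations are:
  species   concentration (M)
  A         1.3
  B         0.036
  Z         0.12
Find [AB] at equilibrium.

At equilibrium, K = [A]³·[AB]² / ([Z]³·[B]²) = 350.
(1.3)³·([AB])² / ((0.12)³·(0.036)²) = 350
[AB]² = 3.57e-4 ⇒ [AB] = 0.019 M

[AB] = 0.019 M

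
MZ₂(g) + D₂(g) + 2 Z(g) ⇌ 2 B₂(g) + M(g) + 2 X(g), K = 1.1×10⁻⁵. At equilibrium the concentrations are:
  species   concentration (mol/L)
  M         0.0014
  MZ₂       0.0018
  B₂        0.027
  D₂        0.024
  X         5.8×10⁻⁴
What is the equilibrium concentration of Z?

At equilibrium, K = [B₂]²·[M]·[X]² / ([MZ₂]·[D₂]·[Z]²) = 1.1×10⁻⁵.
(0.027)²·(0.0014)·(5.8×10⁻⁴)² / ((0.0018)·(0.024)·([Z])²) = 1.1×10⁻⁵
[Z]² = 7.22×10⁻⁴ ⇒ [Z] = 0.027 mol/L

[Z] = 0.027 mol/L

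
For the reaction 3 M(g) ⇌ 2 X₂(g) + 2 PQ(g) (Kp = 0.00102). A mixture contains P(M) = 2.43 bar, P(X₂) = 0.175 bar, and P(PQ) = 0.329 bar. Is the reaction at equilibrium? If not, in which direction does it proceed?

in the forward direction

Qp = P(X₂)²·P(PQ)² / P(M)³ = (0.175)²·(0.329)² / (2.43)³ = 2.31e-4
Qp = 2.31e-4 < Kp = 0.00102, so the forward reaction proceeds.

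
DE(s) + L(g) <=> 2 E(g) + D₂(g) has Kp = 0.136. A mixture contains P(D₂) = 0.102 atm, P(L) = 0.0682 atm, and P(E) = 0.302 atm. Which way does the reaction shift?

at equilibrium

(DE is a pure solid — omitted from Qp.)
Qp = P(E)²·P(D₂) / P(L) = (0.302)²·(0.102) / (0.0682) = 0.136
Qp = 0.136 = Kp, so the system is already at equilibrium.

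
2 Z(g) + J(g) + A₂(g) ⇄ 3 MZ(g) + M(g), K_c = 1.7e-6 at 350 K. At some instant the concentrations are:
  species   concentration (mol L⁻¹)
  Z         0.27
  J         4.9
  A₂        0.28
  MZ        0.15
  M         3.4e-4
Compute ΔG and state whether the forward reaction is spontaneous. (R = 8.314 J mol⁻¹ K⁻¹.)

ΔG = 5.56 kJ/mol; the forward reaction is non-spontaneous

Q_c = [MZ]³·[M] / ([Z]²·[J]·[A₂]) = (0.15)³·(3.4e-4) / ((0.27)²·(4.9)·(0.28)) = 1.15e-5
ΔG = RT ln(Q_c/K_c) = (8.314 J mol⁻¹ K⁻¹)(350 K) × ln(1.15e-5/1.7e-6)
   = (2.910 kJ/mol)(1.912) = 5.56 kJ/mol
ΔG > 0, so the forward reaction is non-spontaneous (proceeds in reverse).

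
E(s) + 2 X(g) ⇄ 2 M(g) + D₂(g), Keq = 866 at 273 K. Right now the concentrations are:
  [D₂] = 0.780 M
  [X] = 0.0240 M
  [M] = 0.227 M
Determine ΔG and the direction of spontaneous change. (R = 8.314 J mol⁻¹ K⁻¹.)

ΔG = -5.72 kJ/mol; the forward reaction is spontaneous

(E is a pure solid — omitted from Q.)
Q = [M]²·[D₂] / [X]² = (0.227)²·(0.780) / (0.0240)² = 69.8
ΔG = RT ln(Q/Keq) = (8.314 J mol⁻¹ K⁻¹)(273 K) × ln(69.8/866)
   = (2.270 kJ/mol)(-2.518) = -5.72 kJ/mol
ΔG < 0, so the forward reaction is spontaneous (proceeds forward).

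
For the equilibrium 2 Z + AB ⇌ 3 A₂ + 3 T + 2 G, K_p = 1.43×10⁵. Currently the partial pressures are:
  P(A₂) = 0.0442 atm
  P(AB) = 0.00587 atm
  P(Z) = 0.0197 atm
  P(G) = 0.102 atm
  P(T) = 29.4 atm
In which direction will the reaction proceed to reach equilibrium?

Q_p = P(A₂)³·P(T)³·P(G)² / (P(Z)²·P(AB)) = (0.0442)³·(29.4)³·(0.102)² / ((0.0197)²·(0.00587)) = 10000
Q_p = 10000 < K_p = 1.43×10⁵, so the forward reaction proceeds.

forward (toward products)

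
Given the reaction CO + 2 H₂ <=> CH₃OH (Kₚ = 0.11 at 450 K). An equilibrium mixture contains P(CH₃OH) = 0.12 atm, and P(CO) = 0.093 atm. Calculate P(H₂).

P(H₂) = 3.4 atm

At equilibrium, Kₚ = P(CH₃OH) / (P(CO)·P(H₂)²) = 0.11.
(0.12) / ((0.093)·(P(H₂))²) = 0.11
P(H₂)² = 11.7 ⇒ P(H₂) = 3.4 atm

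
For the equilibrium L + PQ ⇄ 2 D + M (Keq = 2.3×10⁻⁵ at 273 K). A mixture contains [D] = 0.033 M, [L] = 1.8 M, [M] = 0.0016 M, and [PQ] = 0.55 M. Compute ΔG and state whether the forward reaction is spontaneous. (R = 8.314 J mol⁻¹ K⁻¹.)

Q = [D]²·[M] / ([L]·[PQ]) = (0.033)²·(0.0016) / ((1.8)·(0.55)) = 1.76×10⁻⁶
ΔG = RT ln(Q/Keq) = (8.314 J mol⁻¹ K⁻¹)(273 K) × ln(1.76×10⁻⁶/2.3×10⁻⁵)
   = (2.270 kJ/mol)(-2.570) = -5.83 kJ/mol
ΔG < 0, so the forward reaction is spontaneous (proceeds forward).

ΔG = -5.83 kJ/mol; the forward reaction is spontaneous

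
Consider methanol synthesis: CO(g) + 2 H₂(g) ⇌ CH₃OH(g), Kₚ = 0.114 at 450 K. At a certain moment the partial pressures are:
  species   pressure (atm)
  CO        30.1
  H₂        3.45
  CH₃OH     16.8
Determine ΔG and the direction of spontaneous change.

Qₚ = P(CH₃OH) / (P(CO)·P(H₂)²) = (16.8) / ((30.1)·(3.45)²) = 0.0469
ΔG = RT ln(Qₚ/Kₚ) = (8.314 J mol⁻¹ K⁻¹)(450 K) × ln(0.0469/0.114)
   = (3.741 kJ/mol)(-0.8882) = -3.32 kJ/mol
ΔG < 0, so the forward reaction is spontaneous (proceeds forward).

ΔG = -3.32 kJ/mol; the forward reaction is spontaneous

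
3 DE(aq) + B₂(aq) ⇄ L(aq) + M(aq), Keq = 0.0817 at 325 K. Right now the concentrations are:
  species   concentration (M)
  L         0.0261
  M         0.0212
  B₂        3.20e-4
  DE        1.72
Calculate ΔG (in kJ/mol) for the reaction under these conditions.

ΔG = 3.85 kJ/mol

Q = [L]·[M] / ([DE]³·[B₂]) = (0.0261)·(0.0212) / ((1.72)³·(3.20e-4)) = 0.340
ΔG = RT ln(Q/Keq) = (8.314 J mol⁻¹ K⁻¹)(325 K) × ln(0.340/0.0817)
   = (2.702 kJ/mol)(1.426) = 3.85 kJ/mol
ΔG > 0, so the forward reaction is non-spontaneous (proceeds in reverse).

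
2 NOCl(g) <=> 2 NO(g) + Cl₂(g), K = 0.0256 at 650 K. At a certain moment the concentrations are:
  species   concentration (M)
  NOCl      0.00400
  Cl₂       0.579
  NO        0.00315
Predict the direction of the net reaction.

Q = [NO]²·[Cl₂] / [NOCl]² = (0.00315)²·(0.579) / (0.00400)² = 0.359
Q = 0.359 > K = 0.0256, so the reverse reaction proceeds.

in the reverse direction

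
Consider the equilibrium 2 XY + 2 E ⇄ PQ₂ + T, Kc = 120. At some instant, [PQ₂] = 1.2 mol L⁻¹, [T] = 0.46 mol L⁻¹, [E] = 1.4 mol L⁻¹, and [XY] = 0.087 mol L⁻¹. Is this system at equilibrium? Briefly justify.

no; Q < K, reaction proceeds forward

Qc = [PQ₂]·[T] / ([XY]²·[E]²) = (1.2)·(0.46) / ((0.087)²·(1.4)²) = 37
Qc = 37 < Kc = 120: net forward reaction.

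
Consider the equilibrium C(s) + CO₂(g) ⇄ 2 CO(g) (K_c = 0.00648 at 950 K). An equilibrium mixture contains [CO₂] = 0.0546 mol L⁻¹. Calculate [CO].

(C is a pure solid — omitted from K_c.)
At equilibrium, K_c = [CO]² / [CO₂] = 0.00648.
([CO])² / (0.0546) = 0.00648
[CO]² = 3.54×10⁻⁴ ⇒ [CO] = 0.0188 mol L⁻¹

[CO] = 0.0188 mol L⁻¹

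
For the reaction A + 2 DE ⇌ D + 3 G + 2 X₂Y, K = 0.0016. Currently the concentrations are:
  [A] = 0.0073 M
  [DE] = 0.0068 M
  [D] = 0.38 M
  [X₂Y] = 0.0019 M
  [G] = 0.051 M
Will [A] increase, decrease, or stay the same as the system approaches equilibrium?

decrease

Q = [D]·[G]³·[X₂Y]² / ([A]·[DE]²) = (0.38)·(0.051)³·(0.0019)² / ((0.0073)·(0.0068)²) = 5.4×10⁻⁴
Q = 5.4×10⁻⁴ < K = 0.0016: net forward reaction.
A is a reactant, so it decreases.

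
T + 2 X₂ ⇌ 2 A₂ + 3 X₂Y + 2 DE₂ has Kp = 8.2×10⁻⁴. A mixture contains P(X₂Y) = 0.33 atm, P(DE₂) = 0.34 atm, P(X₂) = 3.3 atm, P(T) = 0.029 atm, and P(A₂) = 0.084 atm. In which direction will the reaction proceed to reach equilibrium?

Qp = P(A₂)²·P(X₂Y)³·P(DE₂)² / (P(T)·P(X₂)²) = (0.084)²·(0.33)³·(0.34)² / ((0.029)·(3.3)²) = 9.3×10⁻⁵
Qp = 9.3×10⁻⁵ < Kp = 8.2×10⁻⁴, so the forward reaction proceeds.

forward (toward products)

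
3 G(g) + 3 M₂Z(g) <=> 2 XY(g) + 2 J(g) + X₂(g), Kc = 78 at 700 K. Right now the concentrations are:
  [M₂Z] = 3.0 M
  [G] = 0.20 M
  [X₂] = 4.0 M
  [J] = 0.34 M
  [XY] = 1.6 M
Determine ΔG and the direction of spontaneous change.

ΔG = -15.5 kJ/mol; the forward reaction is spontaneous

Qc = [XY]²·[J]²·[X₂] / ([G]³·[M₂Z]³) = (1.6)²·(0.34)²·(4.0) / ((0.20)³·(3.0)³) = 5.48
ΔG = RT ln(Qc/Kc) = (8.314 J mol⁻¹ K⁻¹)(700 K) × ln(5.48/78)
   = (5.820 kJ/mol)(-2.656) = -15.5 kJ/mol
ΔG < 0, so the forward reaction is spontaneous (proceeds forward).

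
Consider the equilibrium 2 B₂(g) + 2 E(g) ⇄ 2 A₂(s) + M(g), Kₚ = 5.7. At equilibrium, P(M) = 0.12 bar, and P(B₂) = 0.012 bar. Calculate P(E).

(A₂ is a pure solid — omitted from Kₚ.)
At equilibrium, Kₚ = P(M) / (P(B₂)²·P(E)²) = 5.7.
(0.12) / ((0.012)²·(P(E))²) = 5.7
P(E)² = 146 ⇒ P(E) = 12 bar

P(E) = 12 bar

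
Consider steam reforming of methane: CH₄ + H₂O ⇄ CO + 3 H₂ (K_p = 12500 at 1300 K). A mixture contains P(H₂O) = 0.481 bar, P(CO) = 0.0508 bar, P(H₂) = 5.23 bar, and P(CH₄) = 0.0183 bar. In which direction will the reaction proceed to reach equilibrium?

in the forward direction

Q_p = P(CO)·P(H₂)³ / (P(CH₄)·P(H₂O)) = (0.0508)·(5.23)³ / ((0.0183)·(0.481)) = 826
Q_p = 826 < K_p = 12500, so the forward reaction proceeds.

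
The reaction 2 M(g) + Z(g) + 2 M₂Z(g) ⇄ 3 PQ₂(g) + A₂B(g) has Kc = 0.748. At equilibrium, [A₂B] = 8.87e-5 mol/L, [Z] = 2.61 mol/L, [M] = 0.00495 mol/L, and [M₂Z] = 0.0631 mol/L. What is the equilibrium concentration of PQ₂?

At equilibrium, Kc = [PQ₂]³·[A₂B] / ([M]²·[Z]·[M₂Z]²) = 0.748.
([PQ₂])³·(8.87e-5) / ((0.00495)²·(2.61)·(0.0631)²) = 0.748
[PQ₂]³ = 0.00215 ⇒ [PQ₂] = 0.129 mol/L

[PQ₂] = 0.129 mol/L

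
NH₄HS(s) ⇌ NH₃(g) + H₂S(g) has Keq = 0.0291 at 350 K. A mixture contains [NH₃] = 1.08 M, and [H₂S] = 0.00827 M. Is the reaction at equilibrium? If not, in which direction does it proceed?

to the right

(NH₄HS is a pure solid — omitted from Q.)
Q = [NH₃]·[H₂S] = (1.08)·(0.00827) = 0.00893
Q = 0.00893 < Keq = 0.0291, so the forward reaction proceeds.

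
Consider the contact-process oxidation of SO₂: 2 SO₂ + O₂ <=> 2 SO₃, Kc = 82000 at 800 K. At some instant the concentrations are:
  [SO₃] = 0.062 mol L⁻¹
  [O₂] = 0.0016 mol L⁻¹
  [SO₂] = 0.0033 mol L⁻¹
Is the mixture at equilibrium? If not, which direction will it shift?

no; Q > K, reaction proceeds in reverse

Qc = [SO₃]² / ([SO₂]²·[O₂]) = (0.062)² / ((0.0033)²·(0.0016)) = 2.2×10⁵
Qc = 2.2×10⁵ > Kc = 82000: net reverse reaction.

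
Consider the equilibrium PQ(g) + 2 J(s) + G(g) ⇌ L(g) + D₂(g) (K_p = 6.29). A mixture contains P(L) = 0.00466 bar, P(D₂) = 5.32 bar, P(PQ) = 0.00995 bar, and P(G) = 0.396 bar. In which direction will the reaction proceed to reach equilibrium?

no net change (already at equilibrium)

(J is a pure solid — omitted from Q_p.)
Q_p = P(L)·P(D₂) / (P(PQ)·P(G)) = (0.00466)·(5.32) / ((0.00995)·(0.396)) = 6.29
Q_p = 6.29 = K_p, so the system is already at equilibrium.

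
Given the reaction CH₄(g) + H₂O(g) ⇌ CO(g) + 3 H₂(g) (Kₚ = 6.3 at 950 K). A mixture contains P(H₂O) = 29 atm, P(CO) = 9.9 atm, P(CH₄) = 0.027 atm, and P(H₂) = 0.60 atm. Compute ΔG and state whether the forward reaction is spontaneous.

Qₚ = P(CO)·P(H₂)³ / (P(CH₄)·P(H₂O)) = (9.9)·(0.60)³ / ((0.027)·(29)) = 2.73
ΔG = RT ln(Qₚ/Kₚ) = (8.314 J mol⁻¹ K⁻¹)(950 K) × ln(2.73/6.3)
   = (7.898 kJ/mol)(-0.8362) = -6.60 kJ/mol
ΔG < 0, so the forward reaction is spontaneous (proceeds forward).

ΔG = -6.60 kJ/mol; the forward reaction is spontaneous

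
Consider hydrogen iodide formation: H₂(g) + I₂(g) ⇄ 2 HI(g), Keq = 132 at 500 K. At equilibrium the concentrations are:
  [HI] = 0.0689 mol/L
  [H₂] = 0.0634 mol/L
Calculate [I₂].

[I₂] = 5.67×10⁻⁴ mol/L

At equilibrium, Keq = [HI]² / ([H₂]·[I₂]) = 132.
(0.0689)² / ((0.0634)·([I₂])) = 132
[I₂] = 5.67×10⁻⁴ mol/L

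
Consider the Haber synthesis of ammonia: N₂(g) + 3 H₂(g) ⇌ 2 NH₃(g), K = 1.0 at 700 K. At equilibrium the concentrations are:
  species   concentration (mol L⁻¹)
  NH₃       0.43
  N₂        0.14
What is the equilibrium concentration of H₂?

At equilibrium, K = [NH₃]² / ([N₂]·[H₂]³) = 1.0.
(0.43)² / ((0.14)·([H₂])³) = 1.0
[H₂]³ = 1.32 ⇒ [H₂] = 1.1 mol L⁻¹

[H₂] = 1.1 mol L⁻¹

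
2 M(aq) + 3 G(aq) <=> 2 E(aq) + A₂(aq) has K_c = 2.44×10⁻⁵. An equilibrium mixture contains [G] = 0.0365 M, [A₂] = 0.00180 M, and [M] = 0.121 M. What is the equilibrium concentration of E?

At equilibrium, K_c = [E]²·[A₂] / ([M]²·[G]³) = 2.44×10⁻⁵.
([E])²·(0.00180) / ((0.121)²·(0.0365)³) = 2.44×10⁻⁵
[E]² = 9.65×10⁻⁹ ⇒ [E] = 9.82×10⁻⁵ M

[E] = 9.82×10⁻⁵ M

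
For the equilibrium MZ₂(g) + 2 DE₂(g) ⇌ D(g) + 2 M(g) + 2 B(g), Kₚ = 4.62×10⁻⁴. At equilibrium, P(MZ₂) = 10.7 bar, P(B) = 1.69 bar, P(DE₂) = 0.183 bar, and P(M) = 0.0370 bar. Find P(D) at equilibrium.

P(D) = 0.0423 bar

At equilibrium, Kₚ = P(D)·P(M)²·P(B)² / (P(MZ₂)·P(DE₂)²) = 4.62×10⁻⁴.
(P(D))·(0.0370)²·(1.69)² / ((10.7)·(0.183)²) = 4.62×10⁻⁴
P(D) = 0.0423 bar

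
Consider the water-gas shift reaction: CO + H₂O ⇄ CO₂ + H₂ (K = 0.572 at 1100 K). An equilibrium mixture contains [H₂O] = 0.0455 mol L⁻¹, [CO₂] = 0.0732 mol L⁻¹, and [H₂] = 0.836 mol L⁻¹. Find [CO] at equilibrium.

[CO] = 2.35 mol L⁻¹

At equilibrium, K = [CO₂]·[H₂] / ([CO]·[H₂O]) = 0.572.
(0.0732)·(0.836) / (([CO])·(0.0455)) = 0.572
[CO] = 2.35 mol L⁻¹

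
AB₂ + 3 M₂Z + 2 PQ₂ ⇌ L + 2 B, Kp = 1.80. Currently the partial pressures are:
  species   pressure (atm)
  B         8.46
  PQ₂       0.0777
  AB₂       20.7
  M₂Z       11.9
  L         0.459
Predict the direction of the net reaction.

Qp = P(L)·P(B)² / (P(AB₂)·P(M₂Z)³·P(PQ₂)²) = (0.459)·(8.46)² / ((20.7)·(11.9)³·(0.0777)²) = 0.156
Qp = 0.156 < Kp = 1.80, so the forward reaction proceeds.

toward products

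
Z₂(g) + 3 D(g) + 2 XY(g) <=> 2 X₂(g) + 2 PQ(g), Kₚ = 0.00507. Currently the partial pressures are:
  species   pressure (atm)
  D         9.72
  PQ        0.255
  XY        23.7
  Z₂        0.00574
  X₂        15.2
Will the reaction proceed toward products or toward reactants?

Qₚ = P(X₂)²·P(PQ)² / (P(Z₂)·P(D)³·P(XY)²) = (15.2)²·(0.255)² / ((0.00574)·(9.72)³·(23.7)²) = 0.00507
Qₚ = 0.00507 = Kₚ, so the system is already at equilibrium.

at equilibrium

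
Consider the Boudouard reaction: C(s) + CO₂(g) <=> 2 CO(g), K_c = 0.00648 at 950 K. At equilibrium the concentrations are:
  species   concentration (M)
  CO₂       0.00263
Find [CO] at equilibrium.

[CO] = 0.00413 M

(C is a pure solid — omitted from K_c.)
At equilibrium, K_c = [CO]² / [CO₂] = 0.00648.
([CO])² / (0.00263) = 0.00648
[CO]² = 1.70×10⁻⁵ ⇒ [CO] = 0.00413 M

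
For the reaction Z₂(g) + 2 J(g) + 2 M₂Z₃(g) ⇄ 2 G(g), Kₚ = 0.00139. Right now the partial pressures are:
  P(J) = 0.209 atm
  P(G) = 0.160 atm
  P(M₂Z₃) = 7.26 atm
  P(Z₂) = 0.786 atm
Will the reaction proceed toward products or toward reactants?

Qₚ = P(G)² / (P(Z₂)·P(J)²·P(M₂Z₃)²) = (0.160)² / ((0.786)·(0.209)²·(7.26)²) = 0.0141
Qₚ = 0.0141 > Kₚ = 0.00139, so the reverse reaction proceeds.

in the reverse direction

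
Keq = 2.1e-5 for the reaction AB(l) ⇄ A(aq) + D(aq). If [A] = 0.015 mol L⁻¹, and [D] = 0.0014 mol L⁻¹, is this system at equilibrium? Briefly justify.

(AB is a pure liquid — omitted from Q.)
Q = [A]·[D] = (0.015)·(0.0014) = 2.1e-5
Q = 2.1e-5 = Keq; the system is at equilibrium.

yes, at equilibrium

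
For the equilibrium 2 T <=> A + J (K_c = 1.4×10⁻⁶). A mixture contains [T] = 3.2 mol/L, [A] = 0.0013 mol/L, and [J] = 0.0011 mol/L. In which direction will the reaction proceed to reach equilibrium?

Q_c = [A]·[J] / [T]² = (0.0013)·(0.0011) / (3.2)² = 1.4×10⁻⁷
Q_c = 1.4×10⁻⁷ < K_c = 1.4×10⁻⁶, so the forward reaction proceeds.

toward products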